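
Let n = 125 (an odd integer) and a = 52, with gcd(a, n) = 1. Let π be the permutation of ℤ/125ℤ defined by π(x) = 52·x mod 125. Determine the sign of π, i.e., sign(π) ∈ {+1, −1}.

Orbit of 1 under x↦52x: [1, 52, 79, 108, 116, 32, 39]… (length divides ord_125(52)).
Decompose π into cycles: lengths [100, 20, 4, 1] (4 cycles, including the fixed point 0).
With 4 cycles on 125 points, sign = (−1)^{125−4} = -1.

-1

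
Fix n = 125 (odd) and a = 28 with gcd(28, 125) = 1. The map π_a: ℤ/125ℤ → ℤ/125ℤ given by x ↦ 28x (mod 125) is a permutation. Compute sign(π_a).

Orbit of 124 under x↦28x: [124, 97, 91, 48, 94, 7, 71]… (length divides ord_125(28)).
Cycle lengths of π_28 on ℤ/125ℤ: [100, 20, 4, 1]; 4 cycles in total.
125 − 4 = 121 transpositions; sign(π) = (−1)^121 = -1.
Via Zolotarev, sign(π_{28}) = (28|125) = -1.

-1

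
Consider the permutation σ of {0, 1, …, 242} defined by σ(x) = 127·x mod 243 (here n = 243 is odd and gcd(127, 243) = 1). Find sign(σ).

+1

Orbit of 154 under x↦127x: [154, 118, 163, 46, 10, 55, 181]… (length divides ord_243(127)).
π_127 has 27 disjoint cycles with lengths [27, 27, 27, 27, 27, 27, 9, 9, 9, 9, 9, 9, 3, 3, 3, 3, 3, 3, 1, 1, 1, 1, 1, 1, 1, 1, 1] on {0,…,242}.
27 cycles on 243: each ℓ→(−1)^(ℓ−1), product (−1)^216 = +1.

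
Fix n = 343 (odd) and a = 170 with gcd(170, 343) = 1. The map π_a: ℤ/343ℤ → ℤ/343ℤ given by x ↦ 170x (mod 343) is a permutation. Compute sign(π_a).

Trace 239: π^k(239) = [239, 156, 109, 8, 331, 18, 316] for k=0..6.
The orbit structure of x ↦ 170x mod 343: 7 orbits of sizes [147, 147, 21, 21, 3, 3, 1].
Σ(ℓ_i−1) = 343−7 = 336; sign = (−1)^336 = +1.
The Jacobi symbol (170|343) = +1 (Zolotarev) agrees.

+1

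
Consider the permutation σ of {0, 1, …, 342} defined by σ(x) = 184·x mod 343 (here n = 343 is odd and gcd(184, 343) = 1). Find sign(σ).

Start at x=184: 184 → 242 → 281 → 254 → 88 → 71 → 30 → … (one orbit).
Cycle lengths of π_184 on ℤ/343ℤ: [147, 147, 21, 21, 3, 3, 1]; 7 cycles in total.
sign(π) = (−1)^{n − #cycles} = (−1)^{343−7} = (−1)^336 = +1.

+1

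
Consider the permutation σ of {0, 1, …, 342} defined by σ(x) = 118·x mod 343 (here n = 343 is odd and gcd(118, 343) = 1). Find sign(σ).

-1

Orbit of 328 under x↦118x: [328, 288, 27, 99, 20, 302, 307]… (length divides ord_343(118)).
Cycle type of π: 98×3 + 14×3 + 2×3 + 1; total 10 cycles.
n − c = 343 − 10 = 333; sign = (−1)^333 = -1.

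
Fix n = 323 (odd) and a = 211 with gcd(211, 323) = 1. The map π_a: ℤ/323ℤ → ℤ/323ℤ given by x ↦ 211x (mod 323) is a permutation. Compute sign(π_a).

+1

Start at x=249: 249 → 213 → 46 → 16 → 146 → 121 → 14 → … (one orbit).
Cycle lengths of π_211 on ℤ/323ℤ: [144, 144, 18, 16, 1]; 5 cycles in total.
With 5 cycles on 323 points, sign = (−1)^{323−5} = +1.
(211|323)_J = +1 (Zolotarev's lemma cross-check).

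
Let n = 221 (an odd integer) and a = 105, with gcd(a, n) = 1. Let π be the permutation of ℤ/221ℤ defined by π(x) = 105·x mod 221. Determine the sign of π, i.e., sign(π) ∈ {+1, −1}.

-1

Trace 79: π^k(79) = [79, 118, 14, 144, 92, 157, 131] for k=0..6.
26 cycles of lengths [16, 16, 16, 16, 16, 16, 16, 16, 16, 16, 16, 16, 16, 1, 1, 1, 1, 1, 1, 1, 1, 1, 1, 1, 1, 1].
221 − 26 = 195 transpositions; sign(π) = (−1)^195 = -1.
Via Zolotarev, sign(π_{105}) = (105|221) = -1.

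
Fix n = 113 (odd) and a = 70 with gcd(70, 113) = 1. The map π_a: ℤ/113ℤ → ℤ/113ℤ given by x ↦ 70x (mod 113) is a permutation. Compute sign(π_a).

-1

Start at x=26: 26 → 12 → 49 → 40 → 88 → 58 → 105 → … (one orbit).
Cycle type of π: 112 + 1; total 2 cycles.
Σ(ℓ_i−1) = 113−2 = 111; sign = (−1)^111 = -1.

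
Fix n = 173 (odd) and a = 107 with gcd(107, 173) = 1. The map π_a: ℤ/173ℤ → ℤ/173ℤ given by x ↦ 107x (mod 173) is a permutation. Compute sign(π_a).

-1

Start at x=16: 16 → 155 → 150 → 134 → 152 → 2 → 41 → … (one orbit).
2 cycles of lengths [172, 1].
2 cycles on 173: each ℓ→(−1)^(ℓ−1), product (−1)^171 = -1.
(107|173)_J = -1 (Zolotarev's lemma cross-check).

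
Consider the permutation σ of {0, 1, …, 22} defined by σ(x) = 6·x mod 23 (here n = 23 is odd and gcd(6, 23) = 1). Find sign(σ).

Orbit of 8 under x↦6x: [8, 2, 12, 3, 18, 16, 4]… (length divides ord_23(6)).
Cycle lengths of π_6 on ℤ/23ℤ: [11, 11, 1]; 3 cycles in total.
n − c = 23 − 3 = 20; sign = (−1)^20 = +1.
(6|23)_J = +1 (Zolotarev's lemma cross-check).

+1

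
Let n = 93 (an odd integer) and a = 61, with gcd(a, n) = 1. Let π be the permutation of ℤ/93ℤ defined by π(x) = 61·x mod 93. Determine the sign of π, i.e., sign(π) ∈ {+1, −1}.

-1

Trace 61: π^k(61) = [61, 1] for k=0..1.
Cycle lengths of π_61 on ℤ/93ℤ: [2, 2, 2, 2, 2, 2, 2, 2, 2, 2, 2, 2, 2, 2, 2, 2, 2, 2, 2, 2, 2, 2, 2, 2, 2, 2, 2, 2, 2, 2, 2, 2, 2, 2, 2, 2, 2, 2, 2, 2, 2, 2, 2, 2, 2, 1, 1, 1]; 48 cycles in total.
93 − 48 = 45 transpositions; sign(π) = (−1)^45 = -1.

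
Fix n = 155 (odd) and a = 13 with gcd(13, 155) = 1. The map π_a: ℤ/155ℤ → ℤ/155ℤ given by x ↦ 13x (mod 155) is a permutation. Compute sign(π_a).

Orbit of 17 under x↦13x: [17, 66, 83, 149, 77, 71, 148]… (length divides ord_155(13)).
π_13 has 5 disjoint cycles with lengths [60, 60, 30, 4, 1] on {0,…,154}.
5 cycles on 155: each ℓ→(−1)^(ℓ−1), product (−1)^150 = +1.

+1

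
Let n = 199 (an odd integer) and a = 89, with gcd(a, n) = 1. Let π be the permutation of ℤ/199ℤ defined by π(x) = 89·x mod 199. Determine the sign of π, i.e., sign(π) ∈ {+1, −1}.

Orbit of 155 under x↦89x: [155, 64, 124, 91, 139, 33, 151]… (length divides ord_199(89)).
Cycle type of π: 99×2 + 1; total 3 cycles.
sign(π) = (−1)^{n − #cycles} = (−1)^{199−3} = (−1)^196 = +1.

+1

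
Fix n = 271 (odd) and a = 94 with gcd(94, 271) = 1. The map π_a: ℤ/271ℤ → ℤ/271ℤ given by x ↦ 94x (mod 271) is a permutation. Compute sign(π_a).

Orbit of 205 under x↦94x: [205, 29, 16, 149, 185, 46, 259]… (length divides ord_271(94)).
Decompose π into cycles: lengths [270, 1] (2 cycles, including the fixed point 0).
271 − 2 = 269 transpositions; sign(π) = (−1)^269 = -1.

-1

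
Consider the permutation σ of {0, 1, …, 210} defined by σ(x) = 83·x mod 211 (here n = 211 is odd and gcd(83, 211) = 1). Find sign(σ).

Trace 1: π^k(1) = [1, 83, 137, 188, 201, 14, 107] for k=0..6.
Cycle type of π: 15×14 + 1; total 15 cycles.
Σ(ℓ_i−1) = 211−15 = 196; sign = (−1)^196 = +1.

+1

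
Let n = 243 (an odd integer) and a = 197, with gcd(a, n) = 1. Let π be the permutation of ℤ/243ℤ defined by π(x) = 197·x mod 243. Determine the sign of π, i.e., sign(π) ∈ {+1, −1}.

Trace 181: π^k(181) = [181, 179, 28, 170, 199, 80, 208] for k=0..6.
Decompose π into cycles: lengths [54, 54, 54, 18, 18, 18, 6, 6, 6, 2, 2, 2, 2, 1] (14 cycles, including the fixed point 0).
243 − 14 = 229 transpositions; sign(π) = (−1)^229 = -1.
The Jacobi symbol (197|243) = -1 (Zolotarev) agrees.

-1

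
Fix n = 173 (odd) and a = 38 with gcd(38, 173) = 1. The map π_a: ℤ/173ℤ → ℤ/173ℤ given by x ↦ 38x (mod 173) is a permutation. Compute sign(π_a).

Trace 149: π^k(149) = [149, 126, 117, 121, 100, 167, 118] for k=0..6.
Decompose π into cycles: lengths [86, 86, 1] (3 cycles, including the fixed point 0).
3 cycles on 173: each ℓ→(−1)^(ℓ−1), product (−1)^170 = +1.

+1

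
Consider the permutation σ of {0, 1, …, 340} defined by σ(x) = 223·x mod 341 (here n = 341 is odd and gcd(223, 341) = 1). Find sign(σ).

-1

Trace 278: π^k(278) = [278, 273, 181, 125, 254, 36, 185] for k=0..6.
The orbit structure of x ↦ 223x mod 341: 18 orbits of sizes [30, 30, 30, 30, 30, 30, 30, 30, 30, 30, 6, 6, 6, 6, 6, 5, 5, 1].
sign(π) = (−1)^{n − #cycles} = (−1)^{341−18} = (−1)^323 = -1.
Zolotarev: (223|341) = -1, matching the cycle-count sign.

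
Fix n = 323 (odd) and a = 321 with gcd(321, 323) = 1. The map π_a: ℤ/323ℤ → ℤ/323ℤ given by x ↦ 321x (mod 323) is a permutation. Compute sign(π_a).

Trace 42: π^k(42) = [42, 239, 168, 310, 26, 271, 104] for k=0..6.
Cycle type of π: 72×4 + 9×2 + 8×2 + 1; total 9 cycles.
9 cycles on 323: each ℓ→(−1)^(ℓ−1), product (−1)^314 = +1.
Check: (321/323) = +1 by Zolotarev.

+1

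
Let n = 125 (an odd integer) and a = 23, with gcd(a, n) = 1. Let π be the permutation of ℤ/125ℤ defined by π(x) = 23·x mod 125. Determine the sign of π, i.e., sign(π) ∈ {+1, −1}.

Trace 34: π^k(34) = [34, 32, 111, 53, 94, 37, 101] for k=0..6.
π_23 has 4 disjoint cycles with lengths [100, 20, 4, 1] on {0,…,124}.
125 − 4 = 121 transpositions; sign(π) = (−1)^121 = -1.

-1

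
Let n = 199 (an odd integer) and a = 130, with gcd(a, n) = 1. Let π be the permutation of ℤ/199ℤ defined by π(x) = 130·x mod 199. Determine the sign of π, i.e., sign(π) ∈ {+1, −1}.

Start at x=126: 126 → 62 → 100 → 65 → 92 → 20 → 13 → … (one orbit).
Cycle lengths of π_130 on ℤ/199ℤ: [99, 99, 1]; 3 cycles in total.
sign(π) = (−1)^{n − #cycles} = (−1)^{199−3} = (−1)^196 = +1.
(130|199)_J = +1 (Zolotarev's lemma cross-check).

+1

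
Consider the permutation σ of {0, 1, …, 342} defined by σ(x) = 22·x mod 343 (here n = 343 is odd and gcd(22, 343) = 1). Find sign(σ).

+1

Start at x=330: 330 → 57 → 225 → 148 → 169 → 288 → 162 → … (one orbit).
π_22 has 19 disjoint cycles with lengths [49, 49, 49, 49, 49, 49, 7, 7, 7, 7, 7, 7, 1, 1, 1, 1, 1, 1, 1] on {0,…,342}.
Σ(ℓ_i−1) = 343−19 = 324; sign = (−1)^324 = +1.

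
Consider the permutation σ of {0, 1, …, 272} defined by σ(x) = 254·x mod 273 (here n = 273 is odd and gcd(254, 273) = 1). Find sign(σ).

+1

Orbit of 149 under x↦254x: [149, 172, 8, 121, 158, 1, 254]… (length divides ord_273(254)).
The orbit structure of x ↦ 254x mod 273: 27 orbits of sizes [12, 12, 12, 12, 12, 12, 12, 12, 12, 12, 12, 12, 12, 12, 12, 12, 12, 12, 12, 12, 12, 6, 6, 3, 3, 2, 1].
27 cycles on 273: each ℓ→(−1)^(ℓ−1), product (−1)^246 = +1.
Via Zolotarev, sign(π_{254}) = (254|273) = +1.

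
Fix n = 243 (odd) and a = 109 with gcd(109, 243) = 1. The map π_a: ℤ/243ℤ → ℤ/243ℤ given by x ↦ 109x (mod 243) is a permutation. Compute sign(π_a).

+1

Start at x=190: 190 → 55 → 163 → 28 → 136 → 1 → 109 → … (one orbit).
π_109 has 63 disjoint cycles with lengths [9, 9, 9, 9, 9, 9, 9, 9, 9, 9, 9, 9, 9, 9, 9, 9, 9, 9, 3, 3, 3, 3, 3, 3, 3, 3, 3, 3, 3, 3, 3, 3, 3, 3, 3, 3, 1, 1, 1, 1, 1, 1, 1, 1, 1, 1, 1, 1, 1, 1, 1, 1, 1, 1, 1, 1, 1, 1, 1, 1, 1, 1, 1] on {0,…,242}.
243 − 63 = 180 transpositions; sign(π) = (−1)^180 = +1.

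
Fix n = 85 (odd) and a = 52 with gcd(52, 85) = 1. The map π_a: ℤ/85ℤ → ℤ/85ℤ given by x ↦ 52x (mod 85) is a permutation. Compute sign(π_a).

Trace 69: π^k(69) = [69, 18, 1, 52] for k=0..3.
π_52 has 34 disjoint cycles with lengths [4, 4, 4, 4, 4, 4, 4, 4, 4, 4, 4, 4, 4, 4, 4, 4, 4, 1, 1, 1, 1, 1, 1, 1, 1, 1, 1, 1, 1, 1, 1, 1, 1, 1] on {0,…,84}.
85 − 34 = 51 transpositions; sign(π) = (−1)^51 = -1.
Check: (52/85) = -1 by Zolotarev.

-1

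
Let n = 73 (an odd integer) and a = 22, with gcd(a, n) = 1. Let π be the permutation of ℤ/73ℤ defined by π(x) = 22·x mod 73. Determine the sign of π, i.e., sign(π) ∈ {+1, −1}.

Start at x=63: 63 → 72 → 51 → 27 → 10 → 1 → 22 → … (one orbit).
Cycle type of π: 8×9 + 1; total 10 cycles.
sign(π) = (−1)^{n − #cycles} = (−1)^{73−10} = (−1)^63 = -1.
Check: (22/73) = -1 by Zolotarev.

-1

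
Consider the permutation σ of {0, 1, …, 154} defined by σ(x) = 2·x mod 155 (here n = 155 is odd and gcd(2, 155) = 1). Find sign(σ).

-1

Orbit of 64 under x↦2x: [64, 128, 101, 47, 94, 33, 66]… (length divides ord_155(2)).
Decompose π into cycles: lengths [20, 20, 20, 20, 20, 20, 5, 5, 5, 5, 5, 5, 4, 1] (14 cycles, including the fixed point 0).
n − c = 155 − 14 = 141; sign = (−1)^141 = -1.
Zolotarev: (2|155) = -1, matching the cycle-count sign.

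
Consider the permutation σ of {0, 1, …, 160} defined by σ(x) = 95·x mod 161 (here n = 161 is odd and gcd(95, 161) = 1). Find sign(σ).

+1

Start at x=72: 72 → 78 → 4 → 58 → 36 → 39 → 2 → … (one orbit).
9 cycles of lengths [33, 33, 33, 33, 11, 11, 3, 3, 1].
sign(π) = (−1)^{n − #cycles} = (−1)^{161−9} = (−1)^152 = +1.
The Jacobi symbol (95|161) = +1 (Zolotarev) agrees.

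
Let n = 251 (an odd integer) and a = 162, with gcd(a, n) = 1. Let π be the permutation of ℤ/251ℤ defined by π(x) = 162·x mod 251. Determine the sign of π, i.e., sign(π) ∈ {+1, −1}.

Start at x=212: 212 → 208 → 62 → 4 → 146 → 58 → 109 → … (one orbit).
π_162 has 2 disjoint cycles with lengths [250, 1] on {0,…,250}.
251 − 2 = 249 transpositions; sign(π) = (−1)^249 = -1.

-1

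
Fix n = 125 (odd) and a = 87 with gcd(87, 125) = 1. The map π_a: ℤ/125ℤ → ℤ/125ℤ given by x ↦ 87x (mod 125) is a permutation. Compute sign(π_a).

Start at x=88: 88 → 31 → 72 → 14 → 93 → 91 → 42 → … (one orbit).
4 cycles of lengths [100, 20, 4, 1].
125 − 4 = 121 transpositions; sign(π) = (−1)^121 = -1.
The Jacobi symbol (87|125) = -1 (Zolotarev) agrees.

-1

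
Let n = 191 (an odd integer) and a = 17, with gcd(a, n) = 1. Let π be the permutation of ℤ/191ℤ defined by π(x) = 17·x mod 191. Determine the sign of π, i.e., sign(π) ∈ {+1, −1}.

+1

Orbit of 67 under x↦17x: [67, 184, 72, 78, 180, 4, 68]… (length divides ord_191(17)).
π_17 has 3 disjoint cycles with lengths [95, 95, 1] on {0,…,190}.
191 − 3 = 188 transpositions; sign(π) = (−1)^188 = +1.
Zolotarev: (17|191) = +1, matching the cycle-count sign.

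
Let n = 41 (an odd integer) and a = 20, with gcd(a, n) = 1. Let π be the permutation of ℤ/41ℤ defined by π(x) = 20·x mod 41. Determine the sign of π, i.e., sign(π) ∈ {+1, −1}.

Orbit of 4 under x↦20x: [4, 39, 1, 20, 31, 5, 18]… (length divides ord_41(20)).
3 cycles of lengths [20, 20, 1].
41 − 3 = 38 transpositions; sign(π) = (−1)^38 = +1.
Check: (20/41) = +1 by Zolotarev.

+1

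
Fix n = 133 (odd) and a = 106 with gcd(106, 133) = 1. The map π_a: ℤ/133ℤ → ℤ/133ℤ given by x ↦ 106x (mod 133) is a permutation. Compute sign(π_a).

Trace 64: π^k(64) = [64, 1, 106] for k=0..2.
Cycle lengths of π_106 on ℤ/133ℤ: [3, 3, 3, 3, 3, 3, 3, 3, 3, 3, 3, 3, 3, 3, 3, 3, 3, 3, 3, 3, 3, 3, 3, 3, 3, 3, 3, 3, 3, 3, 3, 3, 3, 3, 3, 3, 3, 3, 3, 3, 3, 3, 1, 1, 1, 1, 1, 1, 1]; 49 cycles in total.
With 49 cycles on 133 points, sign = (−1)^{133−49} = +1.
Zolotarev: (106|133) = +1, matching the cycle-count sign.

+1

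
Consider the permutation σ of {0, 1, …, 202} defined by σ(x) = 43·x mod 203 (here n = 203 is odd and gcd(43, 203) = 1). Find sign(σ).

Orbit of 148 under x↦43x: [148, 71, 8, 141, 176, 57, 15]… (length divides ord_203(43)).
14 cycles of lengths [28, 28, 28, 28, 28, 28, 28, 1, 1, 1, 1, 1, 1, 1].
14 cycles on 203: each ℓ→(−1)^(ℓ−1), product (−1)^189 = -1.
The Jacobi symbol (43|203) = -1 (Zolotarev) agrees.

-1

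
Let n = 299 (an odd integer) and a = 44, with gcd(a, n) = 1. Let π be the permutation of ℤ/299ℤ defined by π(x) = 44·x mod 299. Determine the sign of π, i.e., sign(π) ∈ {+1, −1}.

Trace 148: π^k(148) = [148, 233, 86, 196, 252, 25, 203] for k=0..6.
Cycle type of π: 44×6 + 22 + 4×3 + 1; total 11 cycles.
299 − 11 = 288 transpositions; sign(π) = (−1)^288 = +1.

+1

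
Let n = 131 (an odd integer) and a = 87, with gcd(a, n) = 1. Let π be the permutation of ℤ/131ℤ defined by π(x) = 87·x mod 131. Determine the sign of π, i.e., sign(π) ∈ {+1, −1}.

Start at x=80: 80 → 17 → 38 → 31 → 77 → 18 → 125 → … (one orbit).
The orbit structure of x ↦ 87x mod 131: 2 orbits of sizes [130, 1].
Σ(ℓ_i−1) = 131−2 = 129; sign = (−1)^129 = -1.

-1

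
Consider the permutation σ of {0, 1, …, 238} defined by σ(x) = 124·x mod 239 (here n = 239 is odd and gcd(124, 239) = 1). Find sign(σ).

Trace 213: π^k(213) = [213, 122, 71, 200, 183, 226, 61] for k=0..6.
Cycle type of π: 119×2 + 1; total 3 cycles.
239 − 3 = 236 transpositions; sign(π) = (−1)^236 = +1.

+1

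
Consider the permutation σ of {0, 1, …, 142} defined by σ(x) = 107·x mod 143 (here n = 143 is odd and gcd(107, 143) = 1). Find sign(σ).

-1

Start at x=40: 40 → 133 → 74 → 53 → 94 → 48 → 131 → … (one orbit).
Decompose π into cycles: lengths [30, 30, 30, 30, 10, 3, 3, 3, 3, 1] (10 cycles, including the fixed point 0).
n − c = 143 − 10 = 133; sign = (−1)^133 = -1.
Check: (107/143) = -1 by Zolotarev.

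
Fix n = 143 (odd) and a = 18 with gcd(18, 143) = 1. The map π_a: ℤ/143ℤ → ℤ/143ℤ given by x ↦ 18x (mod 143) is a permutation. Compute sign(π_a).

Orbit of 53 under x↦18x: [53, 96, 12, 73, 27, 57, 25]… (length divides ord_143(18)).
π_18 has 11 disjoint cycles with lengths [20, 20, 20, 20, 20, 20, 10, 4, 4, 4, 1] on {0,…,142}.
Σ(ℓ_i−1) = 143−11 = 132; sign = (−1)^132 = +1.

+1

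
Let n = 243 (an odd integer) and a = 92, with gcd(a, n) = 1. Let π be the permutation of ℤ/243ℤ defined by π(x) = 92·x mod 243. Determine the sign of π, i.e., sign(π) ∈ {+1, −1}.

Orbit of 190 under x↦92x: [190, 227, 229, 170, 88, 77, 37]… (length divides ord_243(92)).
6 cycles of lengths [162, 54, 18, 6, 2, 1].
6 cycles on 243: each ℓ→(−1)^(ℓ−1), product (−1)^237 = -1.
(92|243)_J = -1 (Zolotarev's lemma cross-check).

-1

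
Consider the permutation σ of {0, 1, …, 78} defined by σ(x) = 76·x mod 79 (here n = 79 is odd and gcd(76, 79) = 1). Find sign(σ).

+1

Trace 21: π^k(21) = [21, 16, 31, 65, 42, 32, 62] for k=0..6.
3 cycles of lengths [39, 39, 1].
With 3 cycles on 79 points, sign = (−1)^{79−3} = +1.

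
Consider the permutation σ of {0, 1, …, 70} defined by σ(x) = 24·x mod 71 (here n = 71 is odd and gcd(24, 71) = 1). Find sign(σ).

Start at x=38: 38 → 60 → 20 → 54 → 18 → 6 → 2 → … (one orbit).
π_24 has 3 disjoint cycles with lengths [35, 35, 1] on {0,…,70}.
n − c = 71 − 3 = 68; sign = (−1)^68 = +1.
The Jacobi symbol (24|71) = +1 (Zolotarev) agrees.

+1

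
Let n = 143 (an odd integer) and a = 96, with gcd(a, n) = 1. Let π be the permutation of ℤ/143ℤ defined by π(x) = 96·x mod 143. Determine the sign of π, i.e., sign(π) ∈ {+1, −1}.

+1

Start at x=103: 103 → 21 → 14 → 57 → 38 → 73 → 1 → … (one orbit).
Decompose π into cycles: lengths [20, 20, 20, 20, 20, 20, 10, 4, 4, 4, 1] (11 cycles, including the fixed point 0).
143 − 11 = 132 transpositions; sign(π) = (−1)^132 = +1.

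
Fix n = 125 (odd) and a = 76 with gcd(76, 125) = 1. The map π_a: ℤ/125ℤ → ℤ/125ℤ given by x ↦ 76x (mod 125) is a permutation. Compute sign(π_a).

+1

Start at x=51: 51 → 1 → 76 → 26 → 101 → 51 (one orbit).
Cycle lengths of π_76 on ℤ/125ℤ: [5, 5, 5, 5, 5, 5, 5, 5, 5, 5, 5, 5, 5, 5, 5, 5, 5, 5, 5, 5, 1, 1, 1, 1, 1, 1, 1, 1, 1, 1, 1, 1, 1, 1, 1, 1, 1, 1, 1, 1, 1, 1, 1, 1, 1]; 45 cycles in total.
n − c = 125 − 45 = 80; sign = (−1)^80 = +1.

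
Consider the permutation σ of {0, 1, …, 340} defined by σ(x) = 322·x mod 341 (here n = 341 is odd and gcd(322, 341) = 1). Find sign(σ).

Trace 202: π^k(202) = [202, 254, 289, 306, 324, 323, 1] for k=0..6.
14 cycles of lengths [30, 30, 30, 30, 30, 30, 30, 30, 30, 30, 30, 5, 5, 1].
14 cycles on 341: each ℓ→(−1)^(ℓ−1), product (−1)^327 = -1.

-1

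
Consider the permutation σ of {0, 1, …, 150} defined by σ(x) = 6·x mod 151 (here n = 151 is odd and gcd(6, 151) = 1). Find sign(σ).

Trace 75: π^k(75) = [75, 148, 133, 43, 107, 38, 77] for k=0..6.
The orbit structure of x ↦ 6x mod 151: 2 orbits of sizes [150, 1].
2 cycles on 151: each ℓ→(−1)^(ℓ−1), product (−1)^149 = -1.
(6|151)_J = -1 (Zolotarev's lemma cross-check).

-1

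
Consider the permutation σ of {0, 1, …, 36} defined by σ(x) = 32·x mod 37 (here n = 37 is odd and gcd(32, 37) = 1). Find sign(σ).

-1

Orbit of 22 under x↦32x: [22, 1, 32, 25, 23, 33, 20]… (length divides ord_37(32)).
Decompose π into cycles: lengths [36, 1] (2 cycles, including the fixed point 0).
n − c = 37 − 2 = 35; sign = (−1)^35 = -1.
(32|37)_J = -1 (Zolotarev's lemma cross-check).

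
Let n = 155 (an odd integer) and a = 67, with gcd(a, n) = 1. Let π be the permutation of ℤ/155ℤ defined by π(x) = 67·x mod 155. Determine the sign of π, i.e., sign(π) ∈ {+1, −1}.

Trace 129: π^k(129) = [129, 118, 1, 67, 149, 63, 36] for k=0..6.
22 cycles of lengths [12, 12, 12, 12, 12, 12, 12, 12, 12, 12, 4, 3, 3, 3, 3, 3, 3, 3, 3, 3, 3, 1].
Σ(ℓ_i−1) = 155−22 = 133; sign = (−1)^133 = -1.

-1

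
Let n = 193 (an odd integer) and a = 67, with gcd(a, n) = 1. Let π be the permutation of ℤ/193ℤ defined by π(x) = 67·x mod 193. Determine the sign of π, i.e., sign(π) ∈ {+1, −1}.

+1

Orbit of 42 under x↦67x: [42, 112, 170, 3, 8, 150, 14]… (length divides ord_193(67)).
Cycle lengths of π_67 on ℤ/193ℤ: [32, 32, 32, 32, 32, 32, 1]; 7 cycles in total.
7 cycles on 193: each ℓ→(−1)^(ℓ−1), product (−1)^186 = +1.
Zolotarev: (67|193) = +1, matching the cycle-count sign.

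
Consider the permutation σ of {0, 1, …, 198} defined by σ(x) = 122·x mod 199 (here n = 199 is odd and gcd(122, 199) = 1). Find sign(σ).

Trace 8: π^k(8) = [8, 180, 70, 182, 115, 100, 61] for k=0..6.
The orbit structure of x ↦ 122x mod 199: 3 orbits of sizes [99, 99, 1].
3 cycles on 199: each ℓ→(−1)^(ℓ−1), product (−1)^196 = +1.

+1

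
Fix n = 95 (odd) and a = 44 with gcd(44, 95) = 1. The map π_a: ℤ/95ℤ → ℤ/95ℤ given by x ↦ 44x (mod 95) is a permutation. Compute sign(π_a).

Start at x=1: 1 → 44 → 36 → 64 → 61 → 24 → 11 → … (one orbit).
Cycle type of π: 18×4 + 9×2 + 2×2 + 1; total 9 cycles.
Σ(ℓ_i−1) = 95−9 = 86; sign = (−1)^86 = +1.

+1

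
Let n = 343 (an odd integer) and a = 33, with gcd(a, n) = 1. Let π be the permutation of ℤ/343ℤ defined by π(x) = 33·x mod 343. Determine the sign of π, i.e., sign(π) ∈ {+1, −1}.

Trace 228: π^k(228) = [228, 321, 303, 52, 1, 33, 60] for k=0..6.
4 cycles of lengths [294, 42, 6, 1].
n − c = 343 − 4 = 339; sign = (−1)^339 = -1.

-1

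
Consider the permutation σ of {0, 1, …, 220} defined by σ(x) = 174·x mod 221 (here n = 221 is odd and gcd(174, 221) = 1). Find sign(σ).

-1

Trace 174: π^k(174) = [174, 220, 47, 1] for k=0..3.
56 cycles of lengths [4, 4, 4, 4, 4, 4, 4, 4, 4, 4, 4, 4, 4, 4, 4, 4, 4, 4, 4, 4, 4, 4, 4, 4, 4, 4, 4, 4, 4, 4, 4, 4, 4, 4, 4, 4, 4, 4, 4, 4, 4, 4, 4, 4, 4, 4, 4, 4, 4, 4, 4, 4, 4, 4, 4, 1].
221 − 56 = 165 transpositions; sign(π) = (−1)^165 = -1.
Via Zolotarev, sign(π_{174}) = (174|221) = -1.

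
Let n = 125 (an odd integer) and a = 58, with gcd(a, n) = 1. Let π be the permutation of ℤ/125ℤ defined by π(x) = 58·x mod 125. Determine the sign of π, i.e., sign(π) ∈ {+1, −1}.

Orbit of 26 under x↦58x: [26, 8, 89, 37, 21, 93, 19]… (length divides ord_125(58)).
Cycle lengths of π_58 on ℤ/125ℤ: [100, 20, 4, 1]; 4 cycles in total.
n − c = 125 − 4 = 121; sign = (−1)^121 = -1.
(58|125)_J = -1 (Zolotarev's lemma cross-check).

-1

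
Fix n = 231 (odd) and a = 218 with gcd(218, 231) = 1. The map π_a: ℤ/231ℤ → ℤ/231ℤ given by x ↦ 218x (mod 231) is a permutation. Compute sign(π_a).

-1

Trace 64: π^k(64) = [64, 92, 190, 71, 1, 218, 169] for k=0..6.
Decompose π into cycles: lengths [10, 10, 10, 10, 10, 10, 10, 10, 10, 10, 10, 10, 10, 10, 5, 5, 5, 5, 5, 5, 5, 5, 5, 5, 5, 5, 5, 5, 2, 2, 2, 2, 2, 2, 2, 1, 1, 1, 1, 1, 1, 1] (42 cycles, including the fixed point 0).
42 cycles on 231: each ℓ→(−1)^(ℓ−1), product (−1)^189 = -1.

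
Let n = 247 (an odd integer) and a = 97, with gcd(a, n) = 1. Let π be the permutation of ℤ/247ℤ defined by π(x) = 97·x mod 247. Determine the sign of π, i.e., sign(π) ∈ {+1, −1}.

Orbit of 218 under x↦97x: [218, 151, 74, 15, 220, 98, 120]… (length divides ord_247(97)).
π_97 has 9 disjoint cycles with lengths [36, 36, 36, 36, 36, 36, 18, 12, 1] on {0,…,246}.
n − c = 247 − 9 = 238; sign = (−1)^238 = +1.
Via Zolotarev, sign(π_{97}) = (97|247) = +1.

+1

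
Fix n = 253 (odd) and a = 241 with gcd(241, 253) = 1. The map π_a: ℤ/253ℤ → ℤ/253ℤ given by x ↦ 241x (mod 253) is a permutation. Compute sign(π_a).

Start at x=144: 144 → 43 → 243 → 120 → 78 → 76 → 100 → … (one orbit).
Cycle lengths of π_241 on ℤ/253ℤ: [22, 22, 22, 22, 22, 22, 22, 22, 22, 22, 22, 2, 2, 2, 2, 2, 1]; 17 cycles in total.
n − c = 253 − 17 = 236; sign = (−1)^236 = +1.

+1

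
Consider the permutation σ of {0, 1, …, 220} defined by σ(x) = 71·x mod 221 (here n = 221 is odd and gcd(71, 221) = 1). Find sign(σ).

Orbit of 24 under x↦71x: [24, 157, 97, 36, 125, 35, 54]… (length divides ord_221(71)).
7 cycles of lengths [48, 48, 48, 48, 16, 12, 1].
With 7 cycles on 221 points, sign = (−1)^{221−7} = +1.

+1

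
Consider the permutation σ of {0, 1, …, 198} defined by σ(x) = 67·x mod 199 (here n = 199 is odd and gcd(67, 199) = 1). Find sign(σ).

Trace 42: π^k(42) = [42, 28, 85, 123, 82, 121, 147] for k=0..6.
The orbit structure of x ↦ 67x mod 199: 4 orbits of sizes [66, 66, 66, 1].
sign(π) = (−1)^{n − #cycles} = (−1)^{199−4} = (−1)^195 = -1.
Via Zolotarev, sign(π_{67}) = (67|199) = -1.

-1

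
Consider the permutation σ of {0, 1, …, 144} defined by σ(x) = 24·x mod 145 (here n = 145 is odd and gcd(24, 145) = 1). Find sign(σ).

Orbit of 81 under x↦24x: [81, 59, 111, 54, 136, 74, 36]… (length divides ord_145(24)).
Cycle lengths of π_24 on ℤ/145ℤ: [14, 14, 14, 14, 14, 14, 14, 14, 7, 7, 7, 7, 2, 2, 1]; 15 cycles in total.
sign(π) = (−1)^{n − #cycles} = (−1)^{145−15} = (−1)^130 = +1.

+1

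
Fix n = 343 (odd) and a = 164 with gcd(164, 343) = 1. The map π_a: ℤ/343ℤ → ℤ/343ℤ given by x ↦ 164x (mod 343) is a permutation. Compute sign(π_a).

Trace 156: π^k(156) = [156, 202, 200, 215, 274, 3, 149] for k=0..6.
Cycle lengths of π_164 on ℤ/343ℤ: [294, 42, 6, 1]; 4 cycles in total.
n − c = 343 − 4 = 339; sign = (−1)^339 = -1.
Zolotarev: (164|343) = -1, matching the cycle-count sign.

-1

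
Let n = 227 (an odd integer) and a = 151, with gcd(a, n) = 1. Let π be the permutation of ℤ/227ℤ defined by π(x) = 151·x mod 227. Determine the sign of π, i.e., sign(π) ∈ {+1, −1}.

Trace 222: π^k(222) = [222, 153, 176, 17, 70, 128, 33] for k=0..6.
2 cycles of lengths [226, 1].
n − c = 227 − 2 = 225; sign = (−1)^225 = -1.
Via Zolotarev, sign(π_{151}) = (151|227) = -1.

-1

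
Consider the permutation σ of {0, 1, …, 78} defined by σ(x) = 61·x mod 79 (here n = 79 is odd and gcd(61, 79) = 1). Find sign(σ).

Trace 22: π^k(22) = [22, 78, 18, 71, 65, 15, 46] for k=0..6.
Cycle type of π: 26×3 + 1; total 4 cycles.
Σ(ℓ_i−1) = 79−4 = 75; sign = (−1)^75 = -1.

-1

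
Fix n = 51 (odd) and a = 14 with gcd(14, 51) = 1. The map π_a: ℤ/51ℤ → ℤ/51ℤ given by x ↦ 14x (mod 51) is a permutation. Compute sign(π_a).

Start at x=25: 25 → 44 → 4 → 5 → 19 → 11 → 1 → … (one orbit).
π_14 has 5 disjoint cycles with lengths [16, 16, 16, 2, 1] on {0,…,50}.
5 cycles on 51: each ℓ→(−1)^(ℓ−1), product (−1)^46 = +1.
The Jacobi symbol (14|51) = +1 (Zolotarev) agrees.

+1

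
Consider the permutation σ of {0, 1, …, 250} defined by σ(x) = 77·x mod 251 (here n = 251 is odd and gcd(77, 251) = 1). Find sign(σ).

Orbit of 161 under x↦77x: [161, 98, 16, 228, 237, 177, 75]… (length divides ord_251(77)).
Cycle type of π: 250 + 1; total 2 cycles.
2 cycles on 251: each ℓ→(−1)^(ℓ−1), product (−1)^249 = -1.

-1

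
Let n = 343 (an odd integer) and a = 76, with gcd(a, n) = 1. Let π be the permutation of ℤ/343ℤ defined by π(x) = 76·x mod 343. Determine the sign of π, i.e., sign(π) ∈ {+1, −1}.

-1

Trace 183: π^k(183) = [183, 188, 225, 293, 316, 6, 113] for k=0..6.
10 cycles of lengths [98, 98, 98, 14, 14, 14, 2, 2, 2, 1].
10 cycles on 343: each ℓ→(−1)^(ℓ−1), product (−1)^333 = -1.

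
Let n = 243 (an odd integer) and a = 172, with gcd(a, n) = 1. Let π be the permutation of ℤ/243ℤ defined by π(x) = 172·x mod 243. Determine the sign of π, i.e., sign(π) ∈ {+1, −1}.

Start at x=136: 136 → 64 → 73 → 163 → 91 → 100 → 190 → … (one orbit).
27 cycles of lengths [27, 27, 27, 27, 27, 27, 9, 9, 9, 9, 9, 9, 3, 3, 3, 3, 3, 3, 1, 1, 1, 1, 1, 1, 1, 1, 1].
With 27 cycles on 243 points, sign = (−1)^{243−27} = +1.
Via Zolotarev, sign(π_{172}) = (172|243) = +1.

+1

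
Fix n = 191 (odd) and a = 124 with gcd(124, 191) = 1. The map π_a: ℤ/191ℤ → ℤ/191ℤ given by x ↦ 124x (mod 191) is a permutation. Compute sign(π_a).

Start at x=4: 4 → 114 → 2 → 57 → 1 → 124 → 96 → … (one orbit).
2 cycles of lengths [190, 1].
2 cycles on 191: each ℓ→(−1)^(ℓ−1), product (−1)^189 = -1.
The Jacobi symbol (124|191) = -1 (Zolotarev) agrees.

-1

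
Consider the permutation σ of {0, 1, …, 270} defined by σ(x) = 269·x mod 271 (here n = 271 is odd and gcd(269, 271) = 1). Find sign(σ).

Start at x=16: 16 → 239 → 64 → 143 → 256 → 30 → 211 → … (one orbit).
Decompose π into cycles: lengths [270, 1] (2 cycles, including the fixed point 0).
sign(π) = (−1)^{n − #cycles} = (−1)^{271−2} = (−1)^269 = -1.

-1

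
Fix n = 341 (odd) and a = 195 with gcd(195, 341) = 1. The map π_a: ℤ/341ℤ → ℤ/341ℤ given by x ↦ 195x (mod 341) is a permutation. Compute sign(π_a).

-1

Trace 2: π^k(2) = [2, 49, 7, 1, 195, 174, 171] for k=0..6.
Cycle lengths of π_195 on ℤ/341ℤ: [30, 30, 30, 30, 30, 30, 30, 30, 30, 30, 15, 15, 10, 1]; 14 cycles in total.
Σ(ℓ_i−1) = 341−14 = 327; sign = (−1)^327 = -1.
Via Zolotarev, sign(π_{195}) = (195|341) = -1.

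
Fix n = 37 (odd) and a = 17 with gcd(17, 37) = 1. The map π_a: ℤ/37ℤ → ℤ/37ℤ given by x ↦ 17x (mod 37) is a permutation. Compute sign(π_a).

Start at x=13: 13 → 36 → 20 → 7 → 8 → 25 → 18 → … (one orbit).
Cycle type of π: 36 + 1; total 2 cycles.
sign(π) = (−1)^{n − #cycles} = (−1)^{37−2} = (−1)^35 = -1.

-1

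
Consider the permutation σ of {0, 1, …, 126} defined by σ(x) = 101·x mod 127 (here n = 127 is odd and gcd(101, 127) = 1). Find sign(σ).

Trace 94: π^k(94) = [94, 96, 44, 126, 26, 86, 50] for k=0..6.
Cycle lengths of π_101 on ℤ/127ℤ: [126, 1]; 2 cycles in total.
sign(π) = (−1)^{n − #cycles} = (−1)^{127−2} = (−1)^125 = -1.
(101|127)_J = -1 (Zolotarev's lemma cross-check).

-1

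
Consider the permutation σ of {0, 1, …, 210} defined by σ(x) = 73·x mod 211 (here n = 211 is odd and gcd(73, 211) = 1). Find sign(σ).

+1

Orbit of 117 under x↦73x: [117, 101, 199, 179, 196, 171, 34]… (length divides ord_211(73)).
Decompose π into cycles: lengths [21, 21, 21, 21, 21, 21, 21, 21, 21, 21, 1] (11 cycles, including the fixed point 0).
11 cycles on 211: each ℓ→(−1)^(ℓ−1), product (−1)^200 = +1.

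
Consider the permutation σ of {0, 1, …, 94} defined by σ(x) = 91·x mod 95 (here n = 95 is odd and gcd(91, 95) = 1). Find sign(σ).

-1

Trace 16: π^k(16) = [16, 31, 66, 21, 11, 51, 81] for k=0..6.
Cycle type of π: 18×5 + 1×5; total 10 cycles.
n − c = 95 − 10 = 85; sign = (−1)^85 = -1.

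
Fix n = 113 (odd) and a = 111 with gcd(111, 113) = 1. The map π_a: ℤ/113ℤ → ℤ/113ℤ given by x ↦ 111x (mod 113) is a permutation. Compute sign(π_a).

Trace 4: π^k(4) = [4, 105, 16, 81, 64, 98, 30] for k=0..6.
Cycle lengths of π_111 on ℤ/113ℤ: [28, 28, 28, 28, 1]; 5 cycles in total.
sign(π) = (−1)^{n − #cycles} = (−1)^{113−5} = (−1)^108 = +1.
Check: (111/113) = +1 by Zolotarev.

+1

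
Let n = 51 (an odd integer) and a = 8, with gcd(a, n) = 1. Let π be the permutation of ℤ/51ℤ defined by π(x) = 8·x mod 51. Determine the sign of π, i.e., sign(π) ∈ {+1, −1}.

Start at x=26: 26 → 4 → 32 → 1 → 8 → 13 → 2 → … (one orbit).
Cycle lengths of π_8 on ℤ/51ℤ: [8, 8, 8, 8, 8, 8, 2, 1]; 8 cycles in total.
8 cycles on 51: each ℓ→(−1)^(ℓ−1), product (−1)^43 = -1.
(8|51)_J = -1 (Zolotarev's lemma cross-check).

-1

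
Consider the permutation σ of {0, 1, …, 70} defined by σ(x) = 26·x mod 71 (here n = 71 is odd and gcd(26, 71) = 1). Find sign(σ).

Start at x=30: 30 → 70 → 45 → 34 → 32 → 51 → 48 → … (one orbit).
The orbit structure of x ↦ 26x mod 71: 6 orbits of sizes [14, 14, 14, 14, 14, 1].
sign(π) = (−1)^{n − #cycles} = (−1)^{71−6} = (−1)^65 = -1.
Via Zolotarev, sign(π_{26}) = (26|71) = -1.

-1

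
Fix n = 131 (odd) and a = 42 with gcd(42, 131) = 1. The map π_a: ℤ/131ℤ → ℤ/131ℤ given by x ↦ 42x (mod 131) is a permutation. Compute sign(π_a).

-1

Trace 78: π^k(78) = [78, 1, 42, 61, 73, 53, 130] for k=0..6.
Cycle type of π: 10×13 + 1; total 14 cycles.
sign(π) = (−1)^{n − #cycles} = (−1)^{131−14} = (−1)^117 = -1.
Zolotarev: (42|131) = -1, matching the cycle-count sign.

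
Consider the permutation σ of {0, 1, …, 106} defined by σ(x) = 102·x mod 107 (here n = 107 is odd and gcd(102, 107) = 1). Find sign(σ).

Orbit of 76 under x↦102x: [76, 48, 81, 23, 99, 40, 14]… (length divides ord_107(102)).
The orbit structure of x ↦ 102x mod 107: 3 orbits of sizes [53, 53, 1].
3 cycles on 107: each ℓ→(−1)^(ℓ−1), product (−1)^104 = +1.

+1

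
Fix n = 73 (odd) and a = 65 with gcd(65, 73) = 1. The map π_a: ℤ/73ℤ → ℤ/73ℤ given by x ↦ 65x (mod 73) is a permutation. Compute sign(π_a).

+1

Start at x=72: 72 → 8 → 9 → 1 → 65 → 64 → 72 (one orbit).
13 cycles of lengths [6, 6, 6, 6, 6, 6, 6, 6, 6, 6, 6, 6, 1].
sign(π) = (−1)^{n − #cycles} = (−1)^{73−13} = (−1)^60 = +1.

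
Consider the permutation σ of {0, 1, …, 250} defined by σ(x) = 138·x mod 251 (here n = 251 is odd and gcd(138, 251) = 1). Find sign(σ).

-1

Orbit of 231 under x↦138x: [231, 1, 138, 219, 102, 20, 250]… (length divides ord_251(138)).
π_138 has 26 disjoint cycles with lengths [10, 10, 10, 10, 10, 10, 10, 10, 10, 10, 10, 10, 10, 10, 10, 10, 10, 10, 10, 10, 10, 10, 10, 10, 10, 1] on {0,…,250}.
n − c = 251 − 26 = 225; sign = (−1)^225 = -1.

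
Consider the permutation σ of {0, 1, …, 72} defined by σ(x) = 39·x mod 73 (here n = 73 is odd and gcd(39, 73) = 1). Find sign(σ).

-1

Trace 66: π^k(66) = [66, 19, 11, 64, 14, 35, 51] for k=0..6.
Decompose π into cycles: lengths [72, 1] (2 cycles, including the fixed point 0).
Σ(ℓ_i−1) = 73−2 = 71; sign = (−1)^71 = -1.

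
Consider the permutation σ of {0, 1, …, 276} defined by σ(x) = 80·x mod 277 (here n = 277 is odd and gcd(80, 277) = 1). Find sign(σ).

-1

Trace 137: π^k(137) = [137, 157, 95, 121, 262, 185, 119] for k=0..6.
Cycle lengths of π_80 on ℤ/277ℤ: [276, 1]; 2 cycles in total.
Σ(ℓ_i−1) = 277−2 = 275; sign = (−1)^275 = -1.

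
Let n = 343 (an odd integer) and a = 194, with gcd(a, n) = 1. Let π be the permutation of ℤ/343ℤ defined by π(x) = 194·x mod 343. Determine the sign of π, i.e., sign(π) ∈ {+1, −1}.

-1

Orbit of 138 under x↦194x: [138, 18, 62, 23, 3, 239, 61]… (length divides ord_343(194)).
Cycle type of π: 294 + 42 + 6 + 1; total 4 cycles.
With 4 cycles on 343 points, sign = (−1)^{343−4} = -1.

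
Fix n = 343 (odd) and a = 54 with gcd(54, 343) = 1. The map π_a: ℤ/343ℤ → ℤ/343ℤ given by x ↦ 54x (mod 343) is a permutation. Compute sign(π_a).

Orbit of 244 under x↦54x: [244, 142, 122, 71, 61, 207, 202]… (length divides ord_343(54)).
Decompose π into cycles: lengths [294, 42, 6, 1] (4 cycles, including the fixed point 0).
4 cycles on 343: each ℓ→(−1)^(ℓ−1), product (−1)^339 = -1.

-1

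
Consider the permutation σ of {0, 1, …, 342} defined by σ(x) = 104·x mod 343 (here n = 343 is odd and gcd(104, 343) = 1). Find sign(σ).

-1

Start at x=211: 211 → 335 → 197 → 251 → 36 → 314 → 71 → … (one orbit).
π_104 has 10 disjoint cycles with lengths [98, 98, 98, 14, 14, 14, 2, 2, 2, 1] on {0,…,342}.
10 cycles on 343: each ℓ→(−1)^(ℓ−1), product (−1)^333 = -1.
Via Zolotarev, sign(π_{104}) = (104|343) = -1.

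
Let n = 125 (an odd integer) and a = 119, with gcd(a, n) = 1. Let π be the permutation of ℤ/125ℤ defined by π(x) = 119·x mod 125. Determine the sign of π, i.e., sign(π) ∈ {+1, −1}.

+1

Start at x=56: 56 → 39 → 16 → 29 → 76 → 44 → 111 → … (one orbit).
The orbit structure of x ↦ 119x mod 125: 7 orbits of sizes [50, 50, 10, 10, 2, 2, 1].
sign(π) = (−1)^{n − #cycles} = (−1)^{125−7} = (−1)^118 = +1.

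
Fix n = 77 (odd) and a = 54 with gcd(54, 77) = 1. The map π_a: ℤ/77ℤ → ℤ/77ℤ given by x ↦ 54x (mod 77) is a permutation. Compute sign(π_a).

+1

Orbit of 67 under x↦54x: [67, 76, 23, 10, 1, 54]… (length divides ord_77(54)).
Cycle type of π: 6×11 + 2×5 + 1; total 17 cycles.
n − c = 77 − 17 = 60; sign = (−1)^60 = +1.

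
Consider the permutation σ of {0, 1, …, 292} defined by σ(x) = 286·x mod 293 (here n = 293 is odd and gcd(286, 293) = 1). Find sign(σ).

Trace 111: π^k(111) = [111, 102, 165, 17, 174, 247, 29] for k=0..6.
The orbit structure of x ↦ 286x mod 293: 2 orbits of sizes [292, 1].
With 2 cycles on 293 points, sign = (−1)^{293−2} = -1.
(286|293)_J = -1 (Zolotarev's lemma cross-check).

-1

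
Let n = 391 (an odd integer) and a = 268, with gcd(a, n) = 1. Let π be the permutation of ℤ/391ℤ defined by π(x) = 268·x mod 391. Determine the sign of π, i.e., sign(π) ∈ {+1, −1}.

Trace 310: π^k(310) = [310, 188, 336, 118, 344, 307, 166] for k=0..6.
Cycle type of π: 44×8 + 22 + 4×4 + 1; total 14 cycles.
sign(π) = (−1)^{n − #cycles} = (−1)^{391−14} = (−1)^377 = -1.

-1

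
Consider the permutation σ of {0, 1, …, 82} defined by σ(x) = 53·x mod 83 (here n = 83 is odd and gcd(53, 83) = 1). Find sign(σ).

-1

Orbit of 77 under x↦53x: [77, 14, 78, 67, 65, 42, 68]… (length divides ord_83(53)).
2 cycles of lengths [82, 1].
n − c = 83 − 2 = 81; sign = (−1)^81 = -1.
Via Zolotarev, sign(π_{53}) = (53|83) = -1.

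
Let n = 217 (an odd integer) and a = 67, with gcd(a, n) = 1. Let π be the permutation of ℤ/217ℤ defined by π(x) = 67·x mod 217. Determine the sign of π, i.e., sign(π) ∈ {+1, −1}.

Start at x=1: 1 → 67 → 149 → 1 (one orbit).
Cycle lengths of π_67 on ℤ/217ℤ: [3, 3, 3, 3, 3, 3, 3, 3, 3, 3, 3, 3, 3, 3, 3, 3, 3, 3, 3, 3, 3, 3, 3, 3, 3, 3, 3, 3, 3, 3, 3, 3, 3, 3, 3, 3, 3, 3, 3, 3, 3, 3, 3, 3, 3, 3, 3, 3, 3, 3, 3, 3, 3, 3, 3, 3, 3, 3, 3, 3, 3, 3, 3, 3, 3, 3, 3, 3, 3, 3, 3, 3, 1]; 73 cycles in total.
With 73 cycles on 217 points, sign = (−1)^{217−73} = +1.
(67|217)_J = +1 (Zolotarev's lemma cross-check).

+1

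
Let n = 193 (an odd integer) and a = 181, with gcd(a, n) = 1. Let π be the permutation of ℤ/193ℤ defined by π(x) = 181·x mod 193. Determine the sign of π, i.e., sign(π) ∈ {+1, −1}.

Trace 150: π^k(150) = [150, 130, 177, 192, 12, 49, 184] for k=0..6.
Cycle type of π: 24×8 + 1; total 9 cycles.
sign(π) = (−1)^{n − #cycles} = (−1)^{193−9} = (−1)^184 = +1.
The Jacobi symbol (181|193) = +1 (Zolotarev) agrees.

+1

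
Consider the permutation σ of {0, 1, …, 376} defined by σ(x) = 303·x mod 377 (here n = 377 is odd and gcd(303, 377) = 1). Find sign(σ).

Orbit of 207 under x↦303x: [207, 139, 270, 1, 303, 198, 51]… (length divides ord_377(303)).
Cycle type of π: 42×8 + 14×2 + 6×2 + 1; total 13 cycles.
sign(π) = (−1)^{n − #cycles} = (−1)^{377−13} = (−1)^364 = +1.

+1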